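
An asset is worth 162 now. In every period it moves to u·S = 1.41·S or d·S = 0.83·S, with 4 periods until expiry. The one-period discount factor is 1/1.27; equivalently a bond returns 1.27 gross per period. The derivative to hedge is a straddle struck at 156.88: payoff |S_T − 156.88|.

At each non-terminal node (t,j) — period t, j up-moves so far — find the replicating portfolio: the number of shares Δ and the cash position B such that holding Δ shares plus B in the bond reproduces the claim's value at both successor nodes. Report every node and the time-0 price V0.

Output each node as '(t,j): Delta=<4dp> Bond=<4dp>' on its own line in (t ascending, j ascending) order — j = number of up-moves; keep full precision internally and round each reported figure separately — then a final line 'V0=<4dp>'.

Under the risk-neutral measure, an up-move has probability p* = (R−d)/(u−d) = 0.7586 and values discount at R = 1.27.
At expiry t=4: V(4,0)=79.9975, V(4,1)=26.2724, V(4,2)=64.9955, V(4,3)=220.0411, V(4,4)=483.4317
  t=3,j=0: stock 92.6295 → up 130.6076 (V=26.2724), down 76.8825 (V=79.9975). Price 30.8981; hedge Δ=-1.0000, bond B=123.5276.
  t=3,j=1: stock 157.3585 → up 221.8755 (V=64.9955), down 130.6076 (V=26.2724). Price 43.8178; hedge Δ=0.4243, bond B=-22.9462.
  t=3,j=2: stock 267.3199 → up 376.9211 (V=220.0411), down 221.8755 (V=64.9955). Price 143.7924; hedge Δ=1.0000, bond B=-123.5276.
  t=3,j=3: stock 454.1218 → up 640.3117 (V=483.4317), down 376.9211 (V=220.0411). Price 330.5942; hedge Δ=1.0000, bond B=-123.5276.
  t=2,j=0: stock 111.6018 → up 157.3585 (V=43.8178), down 92.6295 (V=30.8981). Price 32.0466; hedge Δ=0.1996, bond B=9.7713.
  t=2,j=1: stock 189.5886 → up 267.3199 (V=143.7924), down 157.3585 (V=43.8178). Price 94.2209; hedge Δ=0.9092, bond B=-78.1491.
  t=2,j=2: stock 322.0722 → up 454.1218 (V=330.5942), down 267.3199 (V=143.7924). Price 224.8064; hedge Δ=1.0000, bond B=-97.2658.
  t=1,j=0: stock 134.4600 → up 189.5886 (V=94.2209), down 111.6018 (V=32.0466). Price 62.3727; hedge Δ=0.7972, bond B=-44.8243.
  t=1,j=1: stock 228.4200 → up 322.0722 (V=224.8064), down 189.5886 (V=94.2209). Price 152.1935; hedge Δ=0.9857, bond B=-72.9539.
  t=0,j=0: stock 162.0000 → up 228.4200 (V=152.1935), down 134.4600 (V=62.3727). Price 102.7659; hedge Δ=0.9559, bond B=-52.0976.
Self-financing check: at every node Δ·S+B equals the discounted successor values.

(0,0): Delta=0.9559 Bond=-52.0976
(1,0): Delta=0.7972 Bond=-44.8243
(1,1): Delta=0.9857 Bond=-72.9539
(2,0): Delta=0.1996 Bond=9.7713
(2,1): Delta=0.9092 Bond=-78.1491
(2,2): Delta=1.0000 Bond=-97.2658
(3,0): Delta=-1.0000 Bond=123.5276
(3,1): Delta=0.4243 Bond=-22.9462
(3,2): Delta=1.0000 Bond=-123.5276
(3,3): Delta=1.0000 Bond=-123.5276
V0=102.7659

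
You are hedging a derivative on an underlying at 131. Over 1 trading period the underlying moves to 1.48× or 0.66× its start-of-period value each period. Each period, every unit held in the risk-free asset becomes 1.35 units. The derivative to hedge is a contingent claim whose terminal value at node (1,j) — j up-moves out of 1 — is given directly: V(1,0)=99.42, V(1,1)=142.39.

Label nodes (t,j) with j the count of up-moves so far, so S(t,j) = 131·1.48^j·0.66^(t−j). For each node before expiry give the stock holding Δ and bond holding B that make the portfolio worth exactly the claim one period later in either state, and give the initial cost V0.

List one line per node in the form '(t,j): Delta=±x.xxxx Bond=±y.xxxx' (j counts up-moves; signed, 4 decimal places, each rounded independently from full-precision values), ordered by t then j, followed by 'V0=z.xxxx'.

Under the risk-neutral measure, an up-move has probability p* = (R−d)/(u−d) = 0.8415 and values discount at R = 1.35.
Terminal values V(1,·): V(1,0)=99.4200, V(1,1)=142.3900
  t=0,j=0: stock 131.0000 → up 193.8800 (V=142.3900), down 86.4600 (V=99.4200). Price 100.4279; hedge Δ=0.4000, bond B=48.0255.
Self-financing check: at every node Δ·S+B equals the discounted successor values.

(0,0): Delta=0.4000 Bond=48.0255
V0=100.4279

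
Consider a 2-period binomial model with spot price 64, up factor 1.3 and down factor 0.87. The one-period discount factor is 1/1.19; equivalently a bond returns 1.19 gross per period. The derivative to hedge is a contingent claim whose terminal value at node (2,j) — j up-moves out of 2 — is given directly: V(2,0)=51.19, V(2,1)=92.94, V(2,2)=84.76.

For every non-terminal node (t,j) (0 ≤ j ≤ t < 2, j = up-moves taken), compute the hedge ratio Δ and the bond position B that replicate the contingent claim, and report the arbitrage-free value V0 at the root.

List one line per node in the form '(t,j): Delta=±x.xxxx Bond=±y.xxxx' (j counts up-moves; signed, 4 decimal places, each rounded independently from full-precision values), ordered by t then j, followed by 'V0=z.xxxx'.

Under the risk-neutral measure, an up-move has probability p* = (R−d)/(u−d) = 0.7442 and values discount at R = 1.19.
Terminal payoffs: V(2,0)=51.1900, V(2,1)=92.9400, V(2,2)=84.7600
(1,0): S=55.6800. Δ = (V_up−V_dn)/(S_up−S_dn) = (92.9400−51.1900)/(72.3840−48.4416) = 1.7438. V = [p*·92.9400 + (1−p*)·51.1900]/1.19 = 69.1259. B = V − Δ·S = -27.9672.
(1,1): S=83.2000. Δ = (V_up−V_dn)/(S_up−S_dn) = (84.7600−92.9400)/(108.1600−72.3840) = -0.2286. V = [p*·84.7600 + (1−p*)·92.9400]/1.19 = 72.9853. B = V − Δ·S = 92.0086.
(0,0): S=64.0000. Δ = (V_up−V_dn)/(S_up−S_dn) = (72.9853−69.1259)/(83.2000−55.6800) = 0.1402. V = [p*·72.9853 + (1−p*)·69.1259]/1.19 = 60.5025. B = V − Δ·S = 51.5270.
The time-0 hedge costs 60.5025, which is the no-arbitrage price.

(0,0): Delta=0.1402 Bond=51.5270
(1,0): Delta=1.7438 Bond=-27.9672
(1,1): Delta=-0.2286 Bond=92.0086
V0=60.5025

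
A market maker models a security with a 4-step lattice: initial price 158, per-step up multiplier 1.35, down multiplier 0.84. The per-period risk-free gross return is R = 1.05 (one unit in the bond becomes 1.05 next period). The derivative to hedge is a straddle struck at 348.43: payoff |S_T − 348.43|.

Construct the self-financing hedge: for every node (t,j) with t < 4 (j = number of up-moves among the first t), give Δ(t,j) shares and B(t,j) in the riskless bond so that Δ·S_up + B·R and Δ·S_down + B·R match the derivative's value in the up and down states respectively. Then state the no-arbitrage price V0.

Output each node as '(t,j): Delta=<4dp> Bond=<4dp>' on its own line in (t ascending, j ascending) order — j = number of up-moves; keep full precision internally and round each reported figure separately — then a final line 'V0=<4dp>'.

Since d<R<u, set p* = (R−d)/(u−d) = 0.4118; price each node as the discounted p*-expectation of its children.
Terminal payoffs: V(4,0)=269.7663, V(4,1)=222.0062, V(4,2)=145.2490, V(4,3)=21.8890, V(4,4)=176.3680
Node (3,0) S=93.6472: V=(p*·222.0062+(1−p*)·269.7663)/1.05=238.1909; Δ=(222.0062−269.7663)/(126.4238−78.6637)=-1.0000; B=V−Δ·S=331.8381
Node (3,1) S=150.5045: V=(p*·145.2490+(1−p*)·222.0062)/1.05=181.3336; Δ=(145.2490−222.0062)/(203.1810−126.4238)=-1.0000; B=V−Δ·S=331.8381
Node (3,2) S=241.8822: V=(p*·21.8890+(1−p*)·145.2490)/1.05=89.9559; Δ=(21.8890−145.2490)/(326.5410−203.1810)=-1.0000; B=V−Δ·S=331.8381
Node (3,3) S=388.7393: V=(p*·176.3680+(1−p*)·21.8890)/1.05=81.4267; Δ=(176.3680−21.8890)/(524.7980−326.5410)=0.7792; B=V−Δ·S=-221.4732
Node (2,0) S=111.4848: V=(p*·181.3336+(1−p*)·238.1909)/1.05=204.5515; Δ=(181.3336−238.1909)/(150.5045−93.6472)=-1.0000; B=V−Δ·S=316.0363
Node (2,1) S=179.1720: V=(p*·89.9559+(1−p*)·181.3336)/1.05=136.8643; Δ=(89.9559−181.3336)/(241.8822−150.5045)=-1.0000; B=V−Δ·S=316.0363
Node (2,2) S=287.9550: V=(p*·81.4267+(1−p*)·89.9559)/1.05=82.3275; Δ=(81.4267−89.9559)/(388.7393−241.8822)=-0.0581; B=V−Δ·S=99.0514
Node (1,0) S=132.7200: V=(p*·136.8643+(1−p*)·204.5515)/1.05=168.2669; Δ=(136.8643−204.5515)/(179.1720−111.4848)=-1.0000; B=V−Δ·S=300.9869
Node (1,1) S=213.3000: V=(p*·82.3275+(1−p*)·136.8643)/1.05=108.9600; Δ=(82.3275−136.8643)/(287.9550−179.1720)=-0.5013; B=V−Δ·S=215.8948
Node (0,0) S=158.0000: V=(p*·108.9600+(1−p*)·168.2669)/1.05=136.9966; Δ=(108.9600−168.2669)/(213.3000−132.7200)=-0.7360; B=V−Δ·S=253.2848
The time-0 hedge costs 136.9966, which is the no-arbitrage price.

(0,0): Delta=-0.7360 Bond=253.2848
(1,0): Delta=-1.0000 Bond=300.9869
(1,1): Delta=-0.5013 Bond=215.8948
(2,0): Delta=-1.0000 Bond=316.0363
(2,1): Delta=-1.0000 Bond=316.0363
(2,2): Delta=-0.0581 Bond=99.0514
(3,0): Delta=-1.0000 Bond=331.8381
(3,1): Delta=-1.0000 Bond=331.8381
(3,2): Delta=-1.0000 Bond=331.8381
(3,3): Delta=0.7792 Bond=-221.4732
V0=136.9966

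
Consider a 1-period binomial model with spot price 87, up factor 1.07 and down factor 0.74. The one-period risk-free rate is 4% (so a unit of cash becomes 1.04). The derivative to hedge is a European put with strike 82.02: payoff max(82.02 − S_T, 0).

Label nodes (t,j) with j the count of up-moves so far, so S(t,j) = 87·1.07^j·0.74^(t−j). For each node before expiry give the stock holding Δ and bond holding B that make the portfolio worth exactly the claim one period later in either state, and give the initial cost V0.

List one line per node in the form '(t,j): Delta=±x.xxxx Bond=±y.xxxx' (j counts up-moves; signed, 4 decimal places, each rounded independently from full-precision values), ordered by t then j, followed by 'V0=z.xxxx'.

(0,0): Delta=-0.6144 Bond=54.9965
V0=1.5420

Under the risk-neutral measure, an up-move has probability p* = (R−d)/(u−d) = 0.9091 and values discount at R = 1.04.
Payoff layer (t=1): V(1,0)=17.6400, V(1,1)=0.0000
Node (0,0) S=87.0000: V=(p*·0.0000+(1−p*)·17.6400)/1.04=1.5420; Δ=(0.0000−17.6400)/(93.0900−64.3800)=-0.6144; B=V−Δ·S=54.9965
Check: Δ(0,0)·S0 + B(0,0) = 1.5420 = V0.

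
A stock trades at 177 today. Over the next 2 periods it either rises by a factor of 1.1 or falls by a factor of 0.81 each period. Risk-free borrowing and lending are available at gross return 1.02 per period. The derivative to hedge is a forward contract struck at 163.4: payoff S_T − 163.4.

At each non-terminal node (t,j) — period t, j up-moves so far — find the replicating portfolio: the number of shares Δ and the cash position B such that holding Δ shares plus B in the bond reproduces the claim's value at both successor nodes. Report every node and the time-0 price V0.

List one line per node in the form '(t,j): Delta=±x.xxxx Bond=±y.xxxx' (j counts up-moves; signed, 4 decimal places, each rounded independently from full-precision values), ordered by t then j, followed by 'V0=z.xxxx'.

Since d<R<u, set p* = (R−d)/(u−d) = 0.7241; price each node as the discounted p*-expectation of its children.
At expiry t=2: V(2,0)=-47.2703, V(2,1)=-5.6930, V(2,2)=50.7700
Node (1,0) S=143.3700: V=(p*·-5.6930+(1−p*)·-47.2703)/1.02=-16.8261; Δ=(-5.6930−-47.2703)/(157.7070−116.1297)=1.0000; B=V−Δ·S=-160.1961
Node (1,1) S=194.7000: V=(p*·50.7700+(1−p*)·-5.6930)/1.02=34.5039; Δ=(50.7700−-5.6930)/(214.1700−157.7070)=1.0000; B=V−Δ·S=-160.1961
Node (0,0) S=177.0000: V=(p*·34.5039+(1−p*)·-16.8261)/1.02=19.9450; Δ=(34.5039−-16.8261)/(194.7000−143.3700)=1.0000; B=V−Δ·S=-157.0550
Check: Δ(0,0)·S0 + B(0,0) = 19.9450 = V0.

(0,0): Delta=1.0000 Bond=-157.0550
(1,0): Delta=1.0000 Bond=-160.1961
(1,1): Delta=1.0000 Bond=-160.1961
V0=19.9450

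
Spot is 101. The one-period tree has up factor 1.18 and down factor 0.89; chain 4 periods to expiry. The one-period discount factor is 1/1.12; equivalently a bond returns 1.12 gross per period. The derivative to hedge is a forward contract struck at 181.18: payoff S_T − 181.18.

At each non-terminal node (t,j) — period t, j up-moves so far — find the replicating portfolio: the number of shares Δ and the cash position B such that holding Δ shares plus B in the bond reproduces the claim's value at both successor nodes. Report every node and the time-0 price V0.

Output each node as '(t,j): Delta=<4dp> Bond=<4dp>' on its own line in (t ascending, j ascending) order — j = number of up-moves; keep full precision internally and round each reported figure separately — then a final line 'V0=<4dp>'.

Since d<R<u, set p* = (R−d)/(u−d) = 0.7931; price each node as the discounted p*-expectation of its children.
Payoff layer (t=4): V(4,0)=-117.8103, V(4,1)=-97.1618, V(4,2)=-69.7851, V(4,3)=-33.4879, V(4,4)=14.6366
(3,0): S=71.2019. Δ = (V_up−V_dn)/(S_up−S_dn) = (-97.1618−-117.8103)/(84.0182−63.3697) = 1.0000. V = [p*·-97.1618 + (1−p*)·-117.8103]/1.12 = -90.5660. B = V − Δ·S = -161.7679.
(3,1): S=94.4025. Δ = (V_up−V_dn)/(S_up−S_dn) = (-69.7851−-97.1618)/(111.3949−84.0182) = 1.0000. V = [p*·-69.7851 + (1−p*)·-97.1618]/1.12 = -67.3654. B = V − Δ·S = -161.7679.
(3,2): S=125.1628. Δ = (V_up−V_dn)/(S_up−S_dn) = (-33.4879−-69.7851)/(147.6921−111.3949) = 1.0000. V = [p*·-33.4879 + (1−p*)·-69.7851]/1.12 = -36.6050. B = V − Δ·S = -161.7679.
(3,3): S=165.9462. Δ = (V_up−V_dn)/(S_up−S_dn) = (14.6366−-33.4879)/(195.8166−147.6921) = 1.0000. V = [p*·14.6366 + (1−p*)·-33.4879]/1.12 = 4.1784. B = V − Δ·S = -161.7679.
(2,0): S=80.0021. Δ = (V_up−V_dn)/(S_up−S_dn) = (-67.3654−-90.5660)/(94.4025−71.2019) = 1.0000. V = [p*·-67.3654 + (1−p*)·-90.5660]/1.12 = -64.4335. B = V − Δ·S = -144.4356.
(2,1): S=106.0702. Δ = (V_up−V_dn)/(S_up−S_dn) = (-36.6050−-67.3654)/(125.1628−94.4025) = 1.0000. V = [p*·-36.6050 + (1−p*)·-67.3654]/1.12 = -38.3654. B = V − Δ·S = -144.4356.
(2,2): S=140.6324. Δ = (V_up−V_dn)/(S_up−S_dn) = (4.1784−-36.6050)/(165.9462−125.1628) = 1.0000. V = [p*·4.1784 + (1−p*)·-36.6050]/1.12 = -3.8032. B = V − Δ·S = -144.4356.
(1,0): S=89.8900. Δ = (V_up−V_dn)/(S_up−S_dn) = (-38.3654−-64.4335)/(106.0702−80.0021) = 1.0000. V = [p*·-38.3654 + (1−p*)·-64.4335]/1.12 = -39.0703. B = V − Δ·S = -128.9603.
(1,1): S=119.1800. Δ = (V_up−V_dn)/(S_up−S_dn) = (-3.8032−-38.3654)/(140.6324−106.0702) = 1.0000. V = [p*·-3.8032 + (1−p*)·-38.3654]/1.12 = -9.7803. B = V − Δ·S = -128.9603.
(0,0): S=101.0000. Δ = (V_up−V_dn)/(S_up−S_dn) = (-9.7803−-39.0703)/(119.1800−89.8900) = 1.0000. V = [p*·-9.7803 + (1−p*)·-39.0703]/1.12 = -14.1432. B = V − Δ·S = -115.1432.
Check: Δ(0,0)·S0 + B(0,0) = -14.1432 = V0.

(0,0): Delta=1.0000 Bond=-115.1432
(1,0): Delta=1.0000 Bond=-128.9603
(1,1): Delta=1.0000 Bond=-128.9603
(2,0): Delta=1.0000 Bond=-144.4356
(2,1): Delta=1.0000 Bond=-144.4356
(2,2): Delta=1.0000 Bond=-144.4356
(3,0): Delta=1.0000 Bond=-161.7679
(3,1): Delta=1.0000 Bond=-161.7679
(3,2): Delta=1.0000 Bond=-161.7679
(3,3): Delta=1.0000 Bond=-161.7679
V0=-14.1432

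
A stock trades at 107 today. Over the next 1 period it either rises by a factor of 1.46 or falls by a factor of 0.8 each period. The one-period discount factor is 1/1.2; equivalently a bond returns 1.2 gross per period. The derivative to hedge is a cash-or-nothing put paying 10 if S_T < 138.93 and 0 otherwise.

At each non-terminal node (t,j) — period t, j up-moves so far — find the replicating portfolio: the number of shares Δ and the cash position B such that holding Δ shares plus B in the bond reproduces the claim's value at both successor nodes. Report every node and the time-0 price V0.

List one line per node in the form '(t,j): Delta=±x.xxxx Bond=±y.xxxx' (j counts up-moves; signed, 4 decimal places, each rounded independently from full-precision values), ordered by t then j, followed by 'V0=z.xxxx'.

Since d<R<u, set p* = (R−d)/(u−d) = 0.6061; price each node as the discounted p*-expectation of its children.
Terminal payoffs: V(1,0)=10.0000, V(1,1)=0.0000
Node (0,0) S=107.0000: V=(p*·0.0000+(1−p*)·10.0000)/1.2=3.2828; Δ=(0.0000−10.0000)/(156.2200−85.6000)=-0.1416; B=V−Δ·S=18.4343
Each (Δ,B) replicates both successor values, so the strategy is self-financing and V0 is arbitrage-free.

(0,0): Delta=-0.1416 Bond=18.4343
V0=3.2828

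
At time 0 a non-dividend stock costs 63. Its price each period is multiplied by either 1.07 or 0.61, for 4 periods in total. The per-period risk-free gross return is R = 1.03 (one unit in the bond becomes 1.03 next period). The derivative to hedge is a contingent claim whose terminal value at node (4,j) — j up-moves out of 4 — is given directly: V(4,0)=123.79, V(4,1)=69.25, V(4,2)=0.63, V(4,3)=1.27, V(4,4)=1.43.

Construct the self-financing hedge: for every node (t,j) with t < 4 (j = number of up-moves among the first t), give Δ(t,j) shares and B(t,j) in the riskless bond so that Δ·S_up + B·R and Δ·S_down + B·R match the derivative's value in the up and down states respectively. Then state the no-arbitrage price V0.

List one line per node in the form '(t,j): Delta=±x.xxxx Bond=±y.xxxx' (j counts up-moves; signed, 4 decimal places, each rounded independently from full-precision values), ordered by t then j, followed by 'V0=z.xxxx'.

Under the risk-neutral measure, an up-move has probability p* = (R−d)/(u−d) = 0.9130 and values discount at R = 1.03.
At expiry t=4: V(4,0)=123.7900, V(4,1)=69.2500, V(4,2)=0.6300, V(4,3)=1.2700, V(4,4)=1.4300
Node (3,0) S=14.2998: V=(p*·69.2500+(1−p*)·123.7900)/1.03=71.8375; Δ=(69.2500−123.7900)/(15.3008−8.7229)=-8.2914; B=V−Δ·S=190.4027
Node (3,1) S=25.0833: V=(p*·0.6300+(1−p*)·69.2500)/1.03=6.4048; Δ=(0.6300−69.2500)/(26.8391−15.3008)=-5.9471; B=V−Δ·S=155.5787
Node (3,2) S=43.9985: V=(p*·1.2700+(1−p*)·0.6300)/1.03=1.1790; Δ=(1.2700−0.6300)/(47.0784−26.8391)=0.0316; B=V−Δ·S=-0.2123
Node (3,3) S=77.1777: V=(p*·1.4300+(1−p*)·1.2700)/1.03=1.3748; Δ=(1.4300−1.2700)/(82.5801−47.0784)=0.0045; B=V−Δ·S=1.0270
Node (2,0) S=23.4423: V=(p*·6.4048+(1−p*)·71.8375)/1.03=11.7423; Δ=(6.4048−71.8375)/(25.0833−14.2998)=-6.0679; B=V−Δ·S=153.9873
Node (2,1) S=41.1201: V=(p*·1.1790+(1−p*)·6.4048)/1.03=1.5858; Δ=(1.1790−6.4048)/(43.9985−25.0833)=-0.2763; B=V−Δ·S=12.9463
Node (2,2) S=72.1287: V=(p*·1.3748+(1−p*)·1.1790)/1.03=1.3183; Δ=(1.3748−1.1790)/(77.1777−43.9985)=0.0059; B=V−Δ·S=0.8925
Node (1,0) S=38.4300: V=(p*·1.5858+(1−p*)·11.7423)/1.03=2.3971; Δ=(1.5858−11.7423)/(41.1201−23.4423)=-0.5745; B=V−Δ·S=24.4765
Node (1,1) S=67.4100: V=(p*·1.3183+(1−p*)·1.5858)/1.03=1.3025; Δ=(1.3183−1.5858)/(72.1287−41.1201)=-0.0086; B=V−Δ·S=1.8841
Node (0,0) S=63.0000: V=(p*·1.3025+(1−p*)·2.3971)/1.03=1.3569; Δ=(1.3025−2.3971)/(67.4100−38.4300)=-0.0378; B=V−Δ·S=3.7366
The time-0 hedge costs 1.3569, which is the no-arbitrage price.

(0,0): Delta=-0.0378 Bond=3.7366
(1,0): Delta=-0.5745 Bond=24.4765
(1,1): Delta=-0.0086 Bond=1.8841
(2,0): Delta=-6.0679 Bond=153.9873
(2,1): Delta=-0.2763 Bond=12.9463
(2,2): Delta=0.0059 Bond=0.8925
(3,0): Delta=-8.2914 Bond=190.4027
(3,1): Delta=-5.9471 Bond=155.5787
(3,2): Delta=0.0316 Bond=-0.2123
(3,3): Delta=0.0045 Bond=1.0270
V0=1.3569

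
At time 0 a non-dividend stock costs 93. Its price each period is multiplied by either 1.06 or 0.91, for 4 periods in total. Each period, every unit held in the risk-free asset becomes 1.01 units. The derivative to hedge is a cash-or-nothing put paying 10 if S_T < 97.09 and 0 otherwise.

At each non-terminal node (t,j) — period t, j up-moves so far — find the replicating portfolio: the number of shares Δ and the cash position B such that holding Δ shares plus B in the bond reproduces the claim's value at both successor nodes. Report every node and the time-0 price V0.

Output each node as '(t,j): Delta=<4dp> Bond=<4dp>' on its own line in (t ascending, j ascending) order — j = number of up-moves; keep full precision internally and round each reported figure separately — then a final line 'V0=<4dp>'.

(0,0): Delta=-0.3092 Bond=32.6733
(1,0): Delta=-0.3432 Bond=35.8759
(1,1): Delta=-0.2946 Bond=31.5622
(2,0): Delta=0.0000 Bond=9.8030
(2,1): Delta=-0.4905 Bond=49.4505
(2,2): Delta=-0.2106 Bond=23.0914
(3,0): Delta=0.0000 Bond=9.9010
(3,1): Delta=0.0000 Bond=9.9010
(3,2): Delta=-0.7011 Bond=69.9670
(3,3): Delta=0.0000 Bond=0.0000
V0=3.9151

Since d<R<u, set p* = (R−d)/(u−d) = 0.6667; price each node as the discounted p*-expectation of its children.
Terminal values V(4,·): V(4,0)=10.0000, V(4,1)=10.0000, V(4,2)=10.0000, V(4,3)=0.0000, V(4,4)=0.0000
Node (3,0) S=70.0821: V=(p*·10.0000+(1−p*)·10.0000)/1.01=9.9010; Δ=(10.0000−10.0000)/(74.2870−63.7747)=0.0000; B=V−Δ·S=9.9010
Node (3,1) S=81.6341: V=(p*·10.0000+(1−p*)·10.0000)/1.01=9.9010; Δ=(10.0000−10.0000)/(86.5321−74.2870)=0.0000; B=V−Δ·S=9.9010
Node (3,2) S=95.0903: V=(p*·0.0000+(1−p*)·10.0000)/1.01=3.3003; Δ=(0.0000−10.0000)/(100.7957−86.5321)=-0.7011; B=V−Δ·S=69.9670
Node (3,3) S=110.7645: V=(p*·0.0000+(1−p*)·0.0000)/1.01=0.0000; Δ=(0.0000−0.0000)/(117.4104−100.7957)=0.0000; B=V−Δ·S=0.0000
Node (2,0) S=77.0133: V=(p*·9.9010+(1−p*)·9.9010)/1.01=9.8030; Δ=(9.9010−9.9010)/(81.6341−70.0821)=0.0000; B=V−Δ·S=9.8030
Node (2,1) S=89.7078: V=(p*·3.3003+(1−p*)·9.9010)/1.01=5.4461; Δ=(3.3003−9.9010)/(95.0903−81.6341)=-0.4905; B=V−Δ·S=49.4505
Node (2,2) S=104.4948: V=(p*·0.0000+(1−p*)·3.3003)/1.01=1.0892; Δ=(0.0000−3.3003)/(110.7645−95.0903)=-0.2106; B=V−Δ·S=23.0914
Node (1,0) S=84.6300: V=(p*·5.4461+(1−p*)·9.8030)/1.01=6.8301; Δ=(5.4461−9.8030)/(89.7078−77.0133)=-0.3432; B=V−Δ·S=35.8759
Node (1,1) S=98.5800: V=(p*·1.0892+(1−p*)·5.4461)/1.01=2.5163; Δ=(1.0892−5.4461)/(104.4948−89.7078)=-0.2946; B=V−Δ·S=31.5622
Node (0,0) S=93.0000: V=(p*·2.5163+(1−p*)·6.8301)/1.01=3.9151; Δ=(2.5163−6.8301)/(98.5800−84.6300)=-0.3092; B=V−Δ·S=32.6733
Check: Δ(0,0)·S0 + B(0,0) = 3.9151 = V0.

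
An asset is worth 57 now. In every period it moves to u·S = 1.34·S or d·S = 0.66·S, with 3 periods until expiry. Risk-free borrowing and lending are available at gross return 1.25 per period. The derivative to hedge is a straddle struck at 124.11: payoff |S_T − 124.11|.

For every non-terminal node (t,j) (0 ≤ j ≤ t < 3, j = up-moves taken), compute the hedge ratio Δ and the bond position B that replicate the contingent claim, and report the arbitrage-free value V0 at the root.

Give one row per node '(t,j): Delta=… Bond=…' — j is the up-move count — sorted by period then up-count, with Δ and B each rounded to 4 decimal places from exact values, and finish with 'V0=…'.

Risk-neutral probability p* = (R−d)/(u−d) = (1.25−0.66)/(1.34−0.66) = 0.8676.
Payoff layer (t=3): V(3,0)=107.7227, V(3,1)=90.8389, V(3,2)=56.5595, V(3,3)=13.0379
(2,0): S=24.8292. Δ = (V_up−V_dn)/(S_up−S_dn) = (90.8389−107.7227)/(33.2711−16.3873) = -1.0000. V = [p*·90.8389 + (1−p*)·107.7227]/1.25 = 74.4588. B = V − Δ·S = 99.2880.
(2,1): S=50.4108. Δ = (V_up−V_dn)/(S_up−S_dn) = (56.5595−90.8389)/(67.5505−33.2711) = -1.0000. V = [p*·56.5595 + (1−p*)·90.8389]/1.25 = 48.8772. B = V − Δ·S = 99.2880.
(2,2): S=102.3492. Δ = (V_up−V_dn)/(S_up−S_dn) = (13.0379−56.5595)/(137.1479−67.5505) = -0.6253. V = [p*·13.0379 + (1−p*)·56.5595]/1.25 = 15.0385. B = V − Δ·S = 79.0409.
(1,0): S=37.6200. Δ = (V_up−V_dn)/(S_up−S_dn) = (48.8772−74.4588)/(50.4108−24.8292) = -1.0000. V = [p*·48.8772 + (1−p*)·74.4588]/1.25 = 41.8104. B = V − Δ·S = 79.4304.
(1,1): S=76.3800. Δ = (V_up−V_dn)/(S_up−S_dn) = (15.0385−48.8772)/(102.3492−50.4108) = -0.6515. V = [p*·15.0385 + (1−p*)·48.8772]/1.25 = 15.6137. B = V − Δ·S = 65.3765.
(0,0): S=57.0000. Δ = (V_up−V_dn)/(S_up−S_dn) = (15.6137−41.8104)/(76.3800−37.6200) = -0.6759. V = [p*·15.6137 + (1−p*)·41.8104]/1.25 = 15.2647. B = V − Δ·S = 53.7893.
Root portfolio cost Δ·57+B reproduces V0=15.2647.

(0,0): Delta=-0.6759 Bond=53.7893
(1,0): Delta=-1.0000 Bond=79.4304
(1,1): Delta=-0.6515 Bond=65.3765
(2,0): Delta=-1.0000 Bond=99.2880
(2,1): Delta=-1.0000 Bond=99.2880
(2,2): Delta=-0.6253 Bond=79.0409
V0=15.2647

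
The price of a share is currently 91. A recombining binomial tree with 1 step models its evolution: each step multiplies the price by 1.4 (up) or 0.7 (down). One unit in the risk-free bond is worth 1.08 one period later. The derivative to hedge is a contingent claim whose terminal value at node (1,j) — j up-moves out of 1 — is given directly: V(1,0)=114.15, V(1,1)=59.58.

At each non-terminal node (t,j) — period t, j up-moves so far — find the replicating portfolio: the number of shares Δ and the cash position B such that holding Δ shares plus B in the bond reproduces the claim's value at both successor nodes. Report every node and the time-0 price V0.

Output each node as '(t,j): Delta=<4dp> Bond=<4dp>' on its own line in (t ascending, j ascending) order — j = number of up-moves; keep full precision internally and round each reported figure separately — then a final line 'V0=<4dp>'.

Under the risk-neutral measure, an up-move has probability p* = (R−d)/(u−d) = 0.5429 and values discount at R = 1.08.
At expiry t=1: V(1,0)=114.1500, V(1,1)=59.5800
  t=0,j=0: stock 91.0000 → up 127.4000 (V=59.5800), down 63.7000 (V=114.1500). Price 78.2651; hedge Δ=-0.8567, bond B=156.2222.
Root portfolio cost Δ·91+B reproduces V0=78.2651.

(0,0): Delta=-0.8567 Bond=156.2222
V0=78.2651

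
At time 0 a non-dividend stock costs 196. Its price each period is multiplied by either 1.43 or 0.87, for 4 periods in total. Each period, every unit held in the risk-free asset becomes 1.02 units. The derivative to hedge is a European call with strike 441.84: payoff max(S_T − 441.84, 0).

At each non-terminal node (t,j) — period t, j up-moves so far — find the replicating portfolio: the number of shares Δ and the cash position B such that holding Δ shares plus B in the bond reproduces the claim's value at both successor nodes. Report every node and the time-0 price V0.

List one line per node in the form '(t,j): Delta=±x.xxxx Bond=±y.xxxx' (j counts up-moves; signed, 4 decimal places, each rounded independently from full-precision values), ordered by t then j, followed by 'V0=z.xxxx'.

No-arbitrage ⇒ martingale measure with p* = (R−d)/(u−d) = 0.2679.
Terminal values V(4,·): V(4,0)=0.0000, V(4,1)=0.0000, V(4,2)=0.0000, V(4,3)=56.7958, V(4,4)=377.7567
(3,0): S=129.0666. Δ = (V_up−V_dn)/(S_up−S_dn) = (0.0000−0.0000)/(184.5652−112.2879) = 0.0000. V = [p*·0.0000 + (1−p*)·0.0000]/1.02 = 0.0000. B = V − Δ·S = 0.0000.
(3,1): S=212.1439. Δ = (V_up−V_dn)/(S_up−S_dn) = (0.0000−0.0000)/(303.3658−184.5652) = 0.0000. V = [p*·0.0000 + (1−p*)·0.0000]/1.02 = 0.0000. B = V − Δ·S = 0.0000.
(3,2): S=348.6963. Δ = (V_up−V_dn)/(S_up−S_dn) = (56.7958−0.0000)/(498.6358−303.3658) = 0.2909. V = [p*·56.7958 + (1−p*)·0.0000]/1.02 = 14.9149. B = V − Δ·S = -86.5062.
(3,3): S=573.1446. Δ = (V_up−V_dn)/(S_up−S_dn) = (377.7567−56.7958)/(819.5967−498.6358) = 1.0000. V = [p*·377.7567 + (1−p*)·56.7958]/1.02 = 139.9681. B = V − Δ·S = -433.1765.
(2,0): S=148.3524. Δ = (V_up−V_dn)/(S_up−S_dn) = (0.0000−0.0000)/(212.1439−129.0666) = 0.0000. V = [p*·0.0000 + (1−p*)·0.0000]/1.02 = 0.0000. B = V − Δ·S = 0.0000.
(2,1): S=243.8436. Δ = (V_up−V_dn)/(S_up−S_dn) = (14.9149−0.0000)/(348.6963−212.1439) = 0.1092. V = [p*·14.9149 + (1−p*)·0.0000]/1.02 = 3.9167. B = V − Δ·S = -22.7170.
(2,2): S=400.8004. Δ = (V_up−V_dn)/(S_up−S_dn) = (139.9681−14.9149)/(573.1446−348.6963) = 0.5572. V = [p*·139.9681 + (1−p*)·14.9149]/1.02 = 47.4620. B = V − Δ·S = -175.8473.
(1,0): S=170.5200. Δ = (V_up−V_dn)/(S_up−S_dn) = (3.9167−0.0000)/(243.8436−148.3524) = 0.0410. V = [p*·3.9167 + (1−p*)·0.0000]/1.02 = 1.0285. B = V − Δ·S = -5.9656.
(1,1): S=280.2800. Δ = (V_up−V_dn)/(S_up−S_dn) = (47.4620−3.9167)/(400.8004−243.8436) = 0.2774. V = [p*·47.4620 + (1−p*)·3.9167]/1.02 = 15.2751. B = V − Δ·S = -62.4843.
(0,0): S=196.0000. Δ = (V_up−V_dn)/(S_up−S_dn) = (15.2751−1.0285)/(280.2800−170.5200) = 0.1298. V = [p*·15.2751 + (1−p*)·1.0285]/1.02 = 4.7496. B = V − Δ·S = -20.6907.
Check: Δ(0,0)·S0 + B(0,0) = 4.7496 = V0.

(0,0): Delta=0.1298 Bond=-20.6907
(1,0): Delta=0.0410 Bond=-5.9656
(1,1): Delta=0.2774 Bond=-62.4843
(2,0): Delta=0.0000 Bond=0.0000
(2,1): Delta=0.1092 Bond=-22.7170
(2,2): Delta=0.5572 Bond=-175.8473
(3,0): Delta=0.0000 Bond=0.0000
(3,1): Delta=0.0000 Bond=0.0000
(3,2): Delta=0.2909 Bond=-86.5062
(3,3): Delta=1.0000 Bond=-433.1765
V0=4.7496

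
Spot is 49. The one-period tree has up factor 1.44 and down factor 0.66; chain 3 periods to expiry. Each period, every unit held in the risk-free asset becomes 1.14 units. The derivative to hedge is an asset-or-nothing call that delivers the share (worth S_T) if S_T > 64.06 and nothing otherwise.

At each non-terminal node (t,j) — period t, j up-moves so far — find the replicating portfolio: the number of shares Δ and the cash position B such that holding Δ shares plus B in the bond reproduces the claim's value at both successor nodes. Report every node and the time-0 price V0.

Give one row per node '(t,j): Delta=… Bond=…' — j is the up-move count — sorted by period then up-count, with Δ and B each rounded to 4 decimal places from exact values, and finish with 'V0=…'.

(0,0): Delta=1.2433 Bond=-18.1302
(1,0): Delta=1.4351 Bond=-26.8690
(1,1): Delta=1.1884 Bond=-16.7931
(2,0): Delta=0.0000 Bond=0.0000
(2,1): Delta=1.8462 Bond=-49.7748
(2,2): Delta=1.0000 Bond=0.0000
V0=42.7933

Since d<R<u, set p* = (R−d)/(u−d) = 0.6154; price each node as the discounted p*-expectation of its children.
At expiry t=3: V(3,0)=0.0000, V(3,1)=0.0000, V(3,2)=67.0602, V(3,3)=146.3132
(2,0): S=21.3444. Δ = (V_up−V_dn)/(S_up−S_dn) = (0.0000−0.0000)/(30.7359−14.0873) = 0.0000. V = [p*·0.0000 + (1−p*)·0.0000]/1.14 = 0.0000. B = V − Δ·S = 0.0000.
(2,1): S=46.5696. Δ = (V_up−V_dn)/(S_up−S_dn) = (67.0602−0.0000)/(67.0602−30.7359) = 1.8462. V = [p*·67.0602 + (1−p*)·0.0000]/1.14 = 36.1999. B = V − Δ·S = -49.7748.
(2,2): S=101.6064. Δ = (V_up−V_dn)/(S_up−S_dn) = (146.3132−67.0602)/(146.3132−67.0602) = 1.0000. V = [p*·146.3132 + (1−p*)·67.0602]/1.14 = 101.6064. B = V − Δ·S = 0.0000.
(1,0): S=32.3400. Δ = (V_up−V_dn)/(S_up−S_dn) = (36.1999−0.0000)/(46.5696−21.3444) = 1.4351. V = [p*·36.1999 + (1−p*)·0.0000]/1.14 = 19.5411. B = V − Δ·S = -26.8690.
(1,1): S=70.5600. Δ = (V_up−V_dn)/(S_up−S_dn) = (101.6064−36.1999)/(101.6064−46.5696) = 1.1884. V = [p*·101.6064 + (1−p*)·36.1999]/1.14 = 67.0614. B = V − Δ·S = -16.7931.
(0,0): S=49.0000. Δ = (V_up−V_dn)/(S_up−S_dn) = (67.0614−19.5411)/(70.5600−32.3400) = 1.2433. V = [p*·67.0614 + (1−p*)·19.5411]/1.14 = 42.7933. B = V − Δ·S = -18.1302.
Each (Δ,B) replicates both successor values, so the strategy is self-financing and V0 is arbitrage-free.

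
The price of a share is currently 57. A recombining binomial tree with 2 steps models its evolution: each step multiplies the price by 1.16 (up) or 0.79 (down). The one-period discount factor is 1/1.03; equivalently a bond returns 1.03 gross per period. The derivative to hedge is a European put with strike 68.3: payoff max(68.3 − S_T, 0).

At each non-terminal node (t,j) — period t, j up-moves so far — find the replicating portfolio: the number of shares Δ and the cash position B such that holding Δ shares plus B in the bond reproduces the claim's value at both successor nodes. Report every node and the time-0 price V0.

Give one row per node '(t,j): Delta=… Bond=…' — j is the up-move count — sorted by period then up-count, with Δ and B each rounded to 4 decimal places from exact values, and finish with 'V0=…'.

(0,0): Delta=-0.7492 Bond=53.4146
(1,0): Delta=-1.0000 Bond=66.3107
(1,1): Delta=-0.6567 Bond=48.8996
V0=10.7104

No-arbitrage ⇒ martingale measure with p* = (R−d)/(u−d) = 0.6486.
Terminal values V(2,·): V(2,0)=32.7263, V(2,1)=16.0652, V(2,2)=0.0000
(1,0): S=45.0300. Δ = (V_up−V_dn)/(S_up−S_dn) = (16.0652−32.7263)/(52.2348−35.5737) = -1.0000. V = [p*·16.0652 + (1−p*)·32.7263]/1.03 = 21.2807. B = V − Δ·S = 66.3107.
(1,1): S=66.1200. Δ = (V_up−V_dn)/(S_up−S_dn) = (0.0000−16.0652)/(76.6992−52.2348) = -0.6567. V = [p*·0.0000 + (1−p*)·16.0652]/1.03 = 5.4801. B = V − Δ·S = 48.8996.
(0,0): S=57.0000. Δ = (V_up−V_dn)/(S_up−S_dn) = (5.4801−21.2807)/(66.1200−45.0300) = -0.7492. V = [p*·5.4801 + (1−p*)·21.2807]/1.03 = 10.7104. B = V − Δ·S = 53.4146.
Check: Δ(0,0)·S0 + B(0,0) = 10.7104 = V0.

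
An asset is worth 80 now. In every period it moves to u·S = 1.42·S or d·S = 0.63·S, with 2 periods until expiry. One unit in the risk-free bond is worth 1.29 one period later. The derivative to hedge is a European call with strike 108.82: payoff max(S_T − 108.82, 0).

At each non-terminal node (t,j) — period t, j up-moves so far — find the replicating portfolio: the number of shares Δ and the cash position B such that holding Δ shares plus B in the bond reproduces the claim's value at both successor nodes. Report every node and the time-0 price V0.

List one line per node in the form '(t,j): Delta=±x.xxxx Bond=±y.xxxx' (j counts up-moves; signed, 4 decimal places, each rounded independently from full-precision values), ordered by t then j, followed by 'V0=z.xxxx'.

(0,0): Delta=0.5379 Bond=-21.0157
(1,0): Delta=0.0000 Bond=0.0000
(1,1): Delta=0.5849 Bond=-32.4502
V0=22.0165

No-arbitrage ⇒ martingale measure with p* = (R−d)/(u−d) = 0.8354.
Payoff layer (t=2): V(2,0)=0.0000, V(2,1)=0.0000, V(2,2)=52.4920
Node (1,0) S=50.4000: V=(p*·0.0000+(1−p*)·0.0000)/1.29=0.0000; Δ=(0.0000−0.0000)/(71.5680−31.7520)=0.0000; B=V−Δ·S=0.0000
Node (1,1) S=113.6000: V=(p*·52.4920+(1−p*)·0.0000)/1.29=33.9954; Δ=(52.4920−0.0000)/(161.3120−71.5680)=0.5849; B=V−Δ·S=-32.4502
Node (0,0) S=80.0000: V=(p*·33.9954+(1−p*)·0.0000)/1.29=22.0165; Δ=(33.9954−0.0000)/(113.6000−50.4000)=0.5379; B=V−Δ·S=-21.0157
The time-0 hedge costs 22.0165, which is the no-arbitrage price.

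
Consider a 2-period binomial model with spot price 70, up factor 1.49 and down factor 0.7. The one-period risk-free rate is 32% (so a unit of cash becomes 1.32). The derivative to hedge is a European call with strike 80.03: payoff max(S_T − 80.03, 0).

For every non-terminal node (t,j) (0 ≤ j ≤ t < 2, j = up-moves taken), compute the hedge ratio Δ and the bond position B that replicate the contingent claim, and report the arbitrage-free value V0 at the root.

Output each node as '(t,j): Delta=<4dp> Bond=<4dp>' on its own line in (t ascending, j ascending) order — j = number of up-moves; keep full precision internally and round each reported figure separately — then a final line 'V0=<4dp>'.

Risk-neutral probability p* = (R−d)/(u−d) = (1.32−0.7)/(1.49−0.7) = 0.7848.
At expiry t=2: V(2,0)=0.0000, V(2,1)=0.0000, V(2,2)=75.3770
(1,0): S=49.0000. Δ = (V_up−V_dn)/(S_up−S_dn) = (0.0000−0.0000)/(73.0100−34.3000) = 0.0000. V = [p*·0.0000 + (1−p*)·0.0000]/1.32 = 0.0000. B = V − Δ·S = 0.0000.
(1,1): S=104.3000. Δ = (V_up−V_dn)/(S_up−S_dn) = (75.3770−0.0000)/(155.4070−73.0100) = 0.9148. V = [p*·75.3770 + (1−p*)·0.0000]/1.32 = 44.8156. B = V − Δ·S = -50.5983.
(0,0): S=70.0000. Δ = (V_up−V_dn)/(S_up−S_dn) = (44.8156−0.0000)/(104.3000−49.0000) = 0.8104. V = [p*·44.8156 + (1−p*)·0.0000]/1.32 = 26.6453. B = V − Δ·S = -30.0834.
Each (Δ,B) replicates both successor values, so the strategy is self-financing and V0 is arbitrage-free.

(0,0): Delta=0.8104 Bond=-30.0834
(1,0): Delta=0.0000 Bond=0.0000
(1,1): Delta=0.9148 Bond=-50.5983
V0=26.6453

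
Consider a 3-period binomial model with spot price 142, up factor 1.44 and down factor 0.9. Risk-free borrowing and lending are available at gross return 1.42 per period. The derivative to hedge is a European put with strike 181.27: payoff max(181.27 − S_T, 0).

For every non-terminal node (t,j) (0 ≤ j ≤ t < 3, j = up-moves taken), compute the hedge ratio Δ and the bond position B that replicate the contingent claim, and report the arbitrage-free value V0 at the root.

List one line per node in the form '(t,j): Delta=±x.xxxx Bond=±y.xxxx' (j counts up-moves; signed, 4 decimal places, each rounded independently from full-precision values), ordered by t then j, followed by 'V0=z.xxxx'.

The replicating-portfolio and risk-neutral prices coincide; use p* = (1.42−0.9)/(1.44−0.9) = 0.9630 for the latter.
Payoff layer (t=3): V(3,0)=77.7520, V(3,1)=15.6412, V(3,2)=0.0000, V(3,3)=0.0000
(2,0): S=115.0200. Δ = (V_up−V_dn)/(S_up−S_dn) = (15.6412−77.7520)/(165.6288−103.5180) = -1.0000. V = [p*·15.6412 + (1−p*)·77.7520]/1.42 = 12.6349. B = V − Δ·S = 127.6549.
(2,1): S=184.0320. Δ = (V_up−V_dn)/(S_up−S_dn) = (0.0000−15.6412)/(265.0061−165.6288) = -0.1574. V = [p*·0.0000 + (1−p*)·15.6412]/1.42 = 0.4080. B = V − Δ·S = 29.3731.
(2,2): S=294.4512. Δ = (V_up−V_dn)/(S_up−S_dn) = (0.0000−0.0000)/(424.0097−265.0061) = 0.0000. V = [p*·0.0000 + (1−p*)·0.0000]/1.42 = 0.0000. B = V − Δ·S = 0.0000.
(1,0): S=127.8000. Δ = (V_up−V_dn)/(S_up−S_dn) = (0.4080−12.6349)/(184.0320−115.0200) = -0.1772. V = [p*·0.4080 + (1−p*)·12.6349]/1.42 = 0.6062. B = V − Δ·S = 23.2487.
(1,1): S=204.4800. Δ = (V_up−V_dn)/(S_up−S_dn) = (0.0000−0.4080)/(294.4512−184.0320) = -0.0037. V = [p*·0.0000 + (1−p*)·0.4080]/1.42 = 0.0106. B = V − Δ·S = 0.7661.
(0,0): S=142.0000. Δ = (V_up−V_dn)/(S_up−S_dn) = (0.0106−0.6062)/(204.4800−127.8000) = -0.0078. V = [p*·0.0106 + (1−p*)·0.6062]/1.42 = 0.0230. B = V − Δ·S = 1.1259.
The time-0 hedge costs 0.0230, which is the no-arbitrage price.

(0,0): Delta=-0.0078 Bond=1.1259
(1,0): Delta=-0.1772 Bond=23.2487
(1,1): Delta=-0.0037 Bond=0.7661
(2,0): Delta=-1.0000 Bond=127.6549
(2,1): Delta=-0.1574 Bond=29.3731
(2,2): Delta=0.0000 Bond=0.0000
V0=0.0230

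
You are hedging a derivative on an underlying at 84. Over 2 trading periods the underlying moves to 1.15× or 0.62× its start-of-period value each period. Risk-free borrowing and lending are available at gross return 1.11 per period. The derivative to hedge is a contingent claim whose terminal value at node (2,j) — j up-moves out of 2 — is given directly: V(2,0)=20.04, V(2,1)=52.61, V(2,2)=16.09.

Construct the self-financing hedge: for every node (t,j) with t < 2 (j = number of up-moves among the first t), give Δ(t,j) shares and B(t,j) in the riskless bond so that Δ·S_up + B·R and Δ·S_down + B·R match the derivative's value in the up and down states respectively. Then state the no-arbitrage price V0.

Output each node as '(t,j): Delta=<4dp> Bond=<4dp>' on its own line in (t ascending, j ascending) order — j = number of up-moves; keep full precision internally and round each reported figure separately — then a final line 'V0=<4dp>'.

No-arbitrage ⇒ martingale measure with p* = (R−d)/(u−d) = 0.9245.
Terminal payoffs: V(2,0)=20.0400, V(2,1)=52.6100, V(2,2)=16.0900
Node (1,0) S=52.0800: V=(p*·52.6100+(1−p*)·20.0400)/1.11=45.1819; Δ=(52.6100−20.0400)/(59.8920−32.2896)=1.1800; B=V−Δ·S=-16.2710
Node (1,1) S=96.6000: V=(p*·16.0900+(1−p*)·52.6100)/1.11=16.9786; Δ=(16.0900−52.6100)/(111.0900−59.8920)=-0.7133; B=V−Δ·S=85.8842
Node (0,0) S=84.0000: V=(p*·16.9786+(1−p*)·45.1819)/1.11=17.2136; Δ=(16.9786−45.1819)/(96.6000−52.0800)=-0.6335; B=V−Δ·S=70.4274
Root portfolio cost Δ·84+B reproduces V0=17.2136.

(0,0): Delta=-0.6335 Bond=70.4274
(1,0): Delta=1.1800 Bond=-16.2710
(1,1): Delta=-0.7133 Bond=85.8842
V0=17.2136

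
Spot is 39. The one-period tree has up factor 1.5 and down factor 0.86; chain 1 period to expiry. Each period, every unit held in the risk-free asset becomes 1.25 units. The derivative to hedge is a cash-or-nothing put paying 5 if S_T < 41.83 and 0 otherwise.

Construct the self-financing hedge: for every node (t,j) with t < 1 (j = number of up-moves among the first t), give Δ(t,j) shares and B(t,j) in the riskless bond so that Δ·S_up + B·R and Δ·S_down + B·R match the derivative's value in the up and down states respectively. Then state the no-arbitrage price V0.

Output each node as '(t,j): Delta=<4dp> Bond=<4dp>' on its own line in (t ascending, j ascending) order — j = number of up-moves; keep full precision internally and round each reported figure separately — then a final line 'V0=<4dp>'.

Risk-neutral probability p* = (R−d)/(u−d) = (1.25−0.86)/(1.5−0.86) = 0.6094.
At expiry t=1: V(1,0)=5.0000, V(1,1)=0.0000
(0,0): S=39.0000. Δ = (V_up−V_dn)/(S_up−S_dn) = (0.0000−5.0000)/(58.5000−33.5400) = -0.2003. V = [p*·0.0000 + (1−p*)·5.0000]/1.25 = 1.5625. B = V − Δ·S = 9.3750.
The time-0 hedge costs 1.5625, which is the no-arbitrage price.

(0,0): Delta=-0.2003 Bond=9.3750
V0=1.5625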